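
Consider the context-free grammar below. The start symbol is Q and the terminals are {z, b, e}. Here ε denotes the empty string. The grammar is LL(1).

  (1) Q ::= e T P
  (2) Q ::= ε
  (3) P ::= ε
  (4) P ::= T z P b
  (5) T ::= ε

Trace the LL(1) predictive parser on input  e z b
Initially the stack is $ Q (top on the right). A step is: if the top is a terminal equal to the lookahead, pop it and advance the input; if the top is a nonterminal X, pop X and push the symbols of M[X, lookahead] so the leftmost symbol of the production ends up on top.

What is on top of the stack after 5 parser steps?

z

step 1: stack=$ Q  input=e z b $  — expand Q ::= e T P
step 2: stack=$ P T e  input=e z b $  — match e
step 3: stack=$ P T  input=z b $  — expand T ::= ε
step 4: stack=$ P  input=z b $  — expand P ::= T z P b
step 5: stack=$ b P z T  input=z b $  — expand T ::= ε
Stack after step 5: $ b P z (top = z).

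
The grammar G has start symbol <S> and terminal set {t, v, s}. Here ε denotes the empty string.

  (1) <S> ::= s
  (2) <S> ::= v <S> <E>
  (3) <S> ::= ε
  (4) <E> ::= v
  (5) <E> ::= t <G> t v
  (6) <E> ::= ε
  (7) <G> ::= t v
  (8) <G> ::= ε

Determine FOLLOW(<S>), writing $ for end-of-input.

FIRST(<S>) = {ε, s, v}
FIRST(<E>) = {ε, t, v}
FIRST(<G>) = {ε, t}
FOLLOW(<S>) includes $ since <S> is the start symbol.
FOLLOW(<S>): in <S>::=v <S> <E>, <S> is followed by <E> with FIRST {ε, t, v}; in <S>::=v <S> <E>, the suffix after <S> is nullable (adds nothing new). Thus FOLLOW(<S>) = {$, t, v}.
FOLLOW(<E>): in <S>::=v <S> <E>, the suffix after <E> is empty, so FOLLOW(<E>) ⊇ FOLLOW(<S>) = {$, t, v}. Thus FOLLOW(<E>) = {$, t, v}.
FOLLOW(<G>): in <E>::=t <G> t v, <G> is followed by t v with FIRST {t}. Thus FOLLOW(<G>) = {t}.

{$, t, v}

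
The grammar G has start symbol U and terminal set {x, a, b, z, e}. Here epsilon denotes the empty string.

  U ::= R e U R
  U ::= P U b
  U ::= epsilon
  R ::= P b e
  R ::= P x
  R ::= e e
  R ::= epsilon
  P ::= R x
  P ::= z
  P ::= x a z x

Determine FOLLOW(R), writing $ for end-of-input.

{$, b, e, x, z}

FIRST(U): from U::=R e U R we get {e, x, z}; from U::=P U b we get {e, x, z}; from U::=epsilon we get {epsilon}. So FIRST(U) = {epsilon, e, x, z}.
FIRST(R): from R::=P b e we get {e, x, z}; from R::=P x we get {e, x, z}; from R::=e e we get {e}; from R::=epsilon we get {epsilon}. So FIRST(R) = {epsilon, e, x, z}.
FIRST(P): from P::=R x we get {e, x, z}; from P::=z we get {z}; from P::=x a z x we get {x}. So FIRST(P) = {e, x, z}.
FOLLOW(U) includes $ since U is the start symbol.
FOLLOW(U): in U::=R e U R, U is followed by R with FIRST {epsilon, e, x, z}; in U::=R e U R, the suffix after U is nullable (adds nothing new); in U::=P U b, U is followed by b with FIRST {b}. Thus FOLLOW(U) = {$, b, e, x, z}.
FOLLOW(R): in U::=R e U R (occurrence 1), R is followed by e U R with FIRST {e}; in U::=R e U R (occurrence 2), the suffix after R is empty, so FOLLOW(R) ⊇ FOLLOW(U) = {$, b, e, x, z}; in P::=R x, R is followed by x with FIRST {x}. Thus FOLLOW(R) = {$, b, e, x, z}.
FOLLOW(P): in U::=P U b, P is followed by U b with FIRST {b, e, x, z}; in R::=P b e, P is followed by b e with FIRST {b}; in R::=P x, P is followed by x with FIRST {x}. Thus FOLLOW(P) = {b, e, x, z}.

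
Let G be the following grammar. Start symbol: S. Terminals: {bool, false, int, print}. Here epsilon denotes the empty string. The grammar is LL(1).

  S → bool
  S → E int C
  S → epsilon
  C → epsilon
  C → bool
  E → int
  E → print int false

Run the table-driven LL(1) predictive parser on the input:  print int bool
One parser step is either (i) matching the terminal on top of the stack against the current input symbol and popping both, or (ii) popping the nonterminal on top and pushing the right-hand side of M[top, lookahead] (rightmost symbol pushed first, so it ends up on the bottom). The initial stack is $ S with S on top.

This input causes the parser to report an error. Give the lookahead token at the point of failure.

step 1: stack=$ S  input=print int bool $  — expand S → E int C
step 2: stack=$ C int E  input=print int bool $  — expand E → print int false
step 3: stack=$ C int false int print  input=print int bool $  — match print
step 4: stack=$ C int false int  input=int bool $  — match int
step 5: stack=$ C int false  input=bool $  — error: top is terminal false but lookahead is bool

bool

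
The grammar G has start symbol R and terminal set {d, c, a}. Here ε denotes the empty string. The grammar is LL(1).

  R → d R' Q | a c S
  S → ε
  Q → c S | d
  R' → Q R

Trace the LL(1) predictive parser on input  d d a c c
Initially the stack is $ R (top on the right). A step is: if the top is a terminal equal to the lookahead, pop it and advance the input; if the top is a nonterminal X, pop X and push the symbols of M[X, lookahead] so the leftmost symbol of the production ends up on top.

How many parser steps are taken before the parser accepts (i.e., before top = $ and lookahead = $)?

12

      Stack      Input        Action
   1  $ R        d d a c c $  expand R → d R' Q
   2  $ Q R' d   d d a c c $  match d
   3  $ Q R'     d a c c $    expand R' → Q R
   4  $ Q R Q    d a c c $    expand Q → d
   5  $ Q R d    d a c c $    match d
   6  $ Q R      a c c $      expand R → a c S
   7  $ Q S c a  a c c $      match a
   8  $ Q S c    c c $        match c
   9  $ Q S      c $          expand S → ε
  10  $ Q        c $          expand Q → c S
  11  $ S c      c $          match c
  12  $ S        $            expand S → ε
Accept reached after 12 steps.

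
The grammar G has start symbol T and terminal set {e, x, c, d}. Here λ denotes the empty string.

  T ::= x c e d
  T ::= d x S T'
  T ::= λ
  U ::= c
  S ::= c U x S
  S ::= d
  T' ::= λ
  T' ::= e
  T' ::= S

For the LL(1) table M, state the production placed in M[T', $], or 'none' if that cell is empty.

FIRST(T) = {λ, d, x}
FIRST(U) = {c}
FIRST(S) = {c, d}
FIRST(T') = {λ, c, d, e}  (via S)
FOLLOW(T) includes $ since T is the start symbol.
FOLLOW(T): T appears on no right-hand side. Thus FOLLOW(T) = {$}.
FOLLOW(T'): in T::=d x S T', the suffix after T' is empty, so FOLLOW(T') ⊇ FOLLOW(T) = {$}. Thus FOLLOW(T') = {$}.
For T' ::= λ: FIRST(λ) = {λ}, so it goes in M[T', t] for t ∈ {}; since λ ∈ FIRST, also for every t ∈ FOLLOW(T') = {$}.
For T' ::= e: FIRST(e) = {e}, so it goes in M[T', t] for t ∈ {e}.
For T' ::= S: FIRST(S) = {c, d}, so it goes in M[T', t] for t ∈ {c, d}.

T' ::= λ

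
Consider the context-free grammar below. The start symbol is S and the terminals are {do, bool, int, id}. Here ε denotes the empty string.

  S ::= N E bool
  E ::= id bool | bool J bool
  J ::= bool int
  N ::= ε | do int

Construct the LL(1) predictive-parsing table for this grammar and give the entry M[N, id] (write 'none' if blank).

FIRST(E) = {bool, id}
FIRST(J) = {bool}
FIRST(N) = {ε, do}
FIRST(S) = {bool, do, id}  (via N E bool)
FOLLOW(S) includes $ since S is the start symbol.
FOLLOW(N): in S::=N E bool, N is followed by E bool with FIRST {bool, id}. Thus FOLLOW(N) = {bool, id}.
For N ::= ε: FIRST(ε) = {ε}, so it goes in M[N, t] for t ∈ {}; since ε ∈ FIRST, also for every t ∈ FOLLOW(N) = {bool, id}.
For N ::= do int: FIRST(do int) = {do}, so it goes in M[N, t] for t ∈ {do}.

N ::= ε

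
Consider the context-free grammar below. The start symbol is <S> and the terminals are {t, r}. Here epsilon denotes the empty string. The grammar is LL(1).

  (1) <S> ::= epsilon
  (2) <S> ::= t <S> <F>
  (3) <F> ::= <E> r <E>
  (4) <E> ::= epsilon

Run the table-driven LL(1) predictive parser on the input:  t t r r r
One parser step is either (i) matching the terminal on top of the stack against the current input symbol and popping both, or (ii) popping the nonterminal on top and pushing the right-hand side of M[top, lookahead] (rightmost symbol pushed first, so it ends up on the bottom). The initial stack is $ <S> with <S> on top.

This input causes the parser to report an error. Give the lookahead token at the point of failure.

step 1: stack=$ <S>  input=t t r r r $  — expand <S> ::= t <S> <F>
step 2: stack=$ <F> <S> t  input=t t r r r $  — match t
step 3: stack=$ <F> <S>  input=t r r r $  — expand <S> ::= t <S> <F>
step 4: stack=$ <F> <F> <S> t  input=t r r r $  — match t
step 5: stack=$ <F> <F> <S>  input=r r r $  — expand <S> ::= epsilon
step 6: stack=$ <F> <F>  input=r r r $  — expand <F> ::= <E> r <E>
step 7: stack=$ <F> <E> r <E>  input=r r r $  — expand <E> ::= epsilon
step 8: stack=$ <F> <E> r  input=r r r $  — match r
step 9: stack=$ <F> <E>  input=r r $  — expand <E> ::= epsilon
step 10: stack=$ <F>  input=r r $  — expand <F> ::= <E> r <E>
step 11: stack=$ <E> r <E>  input=r r $  — expand <E> ::= epsilon
step 12: stack=$ <E> r  input=r r $  — match r
step 13: stack=$ <E>  input=r $  — expand <E> ::= epsilon
step 14: stack=$  input=r $  — error: stack empty but input remains

r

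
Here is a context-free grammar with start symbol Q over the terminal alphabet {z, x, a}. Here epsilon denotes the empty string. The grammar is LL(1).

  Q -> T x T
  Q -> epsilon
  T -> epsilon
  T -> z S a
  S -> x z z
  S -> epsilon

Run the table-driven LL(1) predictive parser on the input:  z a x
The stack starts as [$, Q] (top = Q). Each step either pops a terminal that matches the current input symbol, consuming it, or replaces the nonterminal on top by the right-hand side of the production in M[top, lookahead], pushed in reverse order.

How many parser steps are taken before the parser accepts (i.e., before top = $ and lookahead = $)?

7

step 1: stack=$ Q  input=z a x $  — expand Q -> T x T
step 2: stack=$ T x T  input=z a x $  — expand T -> z S a
step 3: stack=$ T x a S z  input=z a x $  — match z
step 4: stack=$ T x a S  input=a x $  — expand S -> epsilon
step 5: stack=$ T x a  input=a x $  — match a
step 6: stack=$ T x  input=x $  — match x
step 7: stack=$ T  input=$  — expand T -> epsilon
Accept reached after 7 steps.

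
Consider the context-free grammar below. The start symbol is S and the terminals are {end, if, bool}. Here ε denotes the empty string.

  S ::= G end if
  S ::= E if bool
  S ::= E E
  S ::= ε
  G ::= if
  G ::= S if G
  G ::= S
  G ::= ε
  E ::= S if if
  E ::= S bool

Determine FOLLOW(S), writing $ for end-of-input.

{$, bool, end, if}

FIRST(S) = {ε, bool, end, if}  (via G end if, E if bool, E E)
FIRST(G) = {ε, bool, end, if}  (via S if G, S)
FIRST(E) = {bool, end, if}  (via S if if, S bool)
FOLLOW(S) includes $ since S is the start symbol.
FOLLOW(G): in S::=G end if, G is followed by end if with FIRST {end}; in G::=S if G, the suffix after G is empty (adds nothing new). Thus FOLLOW(G) = {end}.
FOLLOW(S): in G::=S if G, S is followed by if G with FIRST {if}; in G::=S, the suffix after S is empty, so FOLLOW(S) ⊇ FOLLOW(G) = {end}; in E::=S if if, S is followed by if if with FIRST {if}; in E::=S bool, S is followed by bool with FIRST {bool}. Thus FOLLOW(S) = {$, bool, end, if}.
FOLLOW(E): in S::=E if bool, E is followed by if bool with FIRST {if}; in S::=E E (occurrence 1), E is followed by E with FIRST {bool, end, if}; in S::=E E (occurrence 2), the suffix after E is empty, so FOLLOW(E) ⊇ FOLLOW(S) = {$, bool, end, if}. Thus FOLLOW(E) = {$, bool, end, if}.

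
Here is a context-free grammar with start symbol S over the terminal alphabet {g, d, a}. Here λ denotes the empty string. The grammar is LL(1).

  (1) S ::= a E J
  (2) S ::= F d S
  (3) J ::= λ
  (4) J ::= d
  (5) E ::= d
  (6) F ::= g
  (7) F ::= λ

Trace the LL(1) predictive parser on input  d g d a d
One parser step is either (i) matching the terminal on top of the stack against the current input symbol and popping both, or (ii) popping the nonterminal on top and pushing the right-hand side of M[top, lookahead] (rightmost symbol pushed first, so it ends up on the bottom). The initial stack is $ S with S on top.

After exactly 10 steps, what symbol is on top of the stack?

d

      Stack    Input        Action
   1  $ S      d g d a d $  expand S ::= F d S
   2  $ S d F  d g d a d $  expand F ::= λ
   3  $ S d    d g d a d $  match d
   4  $ S      g d a d $    expand S ::= F d S
   5  $ S d F  g d a d $    expand F ::= g
   6  $ S d g  g d a d $    match g
   7  $ S d    d a d $      match d
   8  $ S      a d $        expand S ::= a E J
   9  $ J E a  a d $        match a
  10  $ J E    d $          expand E ::= d
Stack after step 10: $ J d (top = d).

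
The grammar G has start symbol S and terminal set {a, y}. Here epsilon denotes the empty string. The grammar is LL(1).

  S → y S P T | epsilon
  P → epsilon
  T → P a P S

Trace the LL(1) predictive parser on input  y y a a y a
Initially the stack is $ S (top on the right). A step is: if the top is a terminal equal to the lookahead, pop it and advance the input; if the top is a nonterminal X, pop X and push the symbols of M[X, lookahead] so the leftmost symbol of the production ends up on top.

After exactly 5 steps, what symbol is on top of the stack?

P

     Stack          Input          Action
  1  $ S            y y a a y a $  expand S → y S P T
  2  $ T P S y      y y a a y a $  match y
  3  $ T P S        y a a y a $    expand S → y S P T
  4  $ T P T P S y  y a a y a $    match y
  5  $ T P T P S    a a y a $      expand S → epsilon
Stack after step 5: $ T P T P (top = P).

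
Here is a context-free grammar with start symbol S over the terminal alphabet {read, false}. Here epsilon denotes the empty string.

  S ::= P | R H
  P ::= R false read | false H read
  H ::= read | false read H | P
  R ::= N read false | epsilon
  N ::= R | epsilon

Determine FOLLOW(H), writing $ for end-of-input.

FIRST(S): from S::=P we get {false, read}; from S::=R H we get {false, read}. So FIRST(S) = {false, read}.
FIRST(P): from P::=R false read we get {false, read}; from P::=false H read we get {false}. So FIRST(P) = {false, read}.
FIRST(H): from H::=read we get {read}; from H::=false read H we get {false}; from H::=P we get {false, read}. So FIRST(H) = {false, read}.
FIRST(R): from R::=N read false we get {read}; from R::=epsilon we get {epsilon}. So FIRST(R) = {epsilon, read}.
FIRST(N): from N::=R we get {epsilon, read}; from N::=epsilon we get {epsilon}. So FIRST(N) = {epsilon, read}.
FOLLOW(S) includes $ since S is the start symbol.
FOLLOW(S): S appears on no right-hand side. Thus FOLLOW(S) = {$}.
FOLLOW(H): in S::=R H, the suffix after H is empty, so FOLLOW(H) ⊇ FOLLOW(S) = {$}; in P::=false H read, H is followed by read with FIRST {read}; in H::=false read H, the suffix after H is empty (adds nothing new). Thus FOLLOW(H) = {$, read}.
FOLLOW(P): in S::=P, the suffix after P is empty, so FOLLOW(P) ⊇ FOLLOW(S) = {$}; in H::=P, the suffix after P is empty, so FOLLOW(P) ⊇ FOLLOW(H) = {$, read}. Thus FOLLOW(P) = {$, read}.
FOLLOW(N): in R::=N read false, N is followed by read false with FIRST {read}. Thus FOLLOW(N) = {read}.
FOLLOW(R): in S::=R H, R is followed by H with FIRST {false, read}; in P::=R false read, R is followed by false read with FIRST {false}; in N::=R, the suffix after R is empty, so FOLLOW(R) ⊇ FOLLOW(N) = {read}. Thus FOLLOW(R) = {false, read}.

{$, read}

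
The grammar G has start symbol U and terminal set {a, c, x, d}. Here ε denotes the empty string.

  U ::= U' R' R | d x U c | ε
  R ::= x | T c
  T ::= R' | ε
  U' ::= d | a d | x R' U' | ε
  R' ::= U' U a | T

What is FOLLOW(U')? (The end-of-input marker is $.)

{a, c, d, x}

FIRST(U') = {ε, a, d, x}
FIRST(U) = {ε, a, c, d, x}  (via U' R' R)
FIRST(R) = {a, c, d, x}  (via T c)
FIRST(T) = {ε, a, c, d, x}  (via R')
FIRST(R') = {ε, a, c, d, x}  (via U' U a, T)
FOLLOW(U) includes $ since U is the start symbol.
FOLLOW(U): in U::=d x U c, U is followed by c with FIRST {c}; in R'::=U' U a, U is followed by a with FIRST {a}. Thus FOLLOW(U) = {$, a, c}.
FOLLOW(R): in U::=U' R' R, the suffix after R is empty, so FOLLOW(R) ⊇ FOLLOW(U) = {$, a, c}. Thus FOLLOW(R) = {$, a, c}.
FOLLOW(U'): in U::=U' R' R, U' is followed by R' R with FIRST {a, c, d, x}; in U'::=x R' U', the suffix after U' is empty (adds nothing new); in R'::=U' U a, U' is followed by U a with FIRST {a, c, d, x}. Thus FOLLOW(U') = {a, c, d, x}.
FOLLOW(T): in R::=T c, T is followed by c with FIRST {c}; in R'::=T, the suffix after T is empty, so FOLLOW(T) ⊇ FOLLOW(R') = {a, c, d, x}. Thus FOLLOW(T) = {a, c, d, x}.
FOLLOW(R'): in U::=U' R' R, R' is followed by R with FIRST {a, c, d, x}; in T::=R', the suffix after R' is empty, so FOLLOW(R') ⊇ FOLLOW(T) = {a, c, d, x}; in U'::=x R' U', R' is followed by U' with FIRST {ε, a, d, x}; in U'::=x R' U', the suffix after R' is nullable, so FOLLOW(R') ⊇ FOLLOW(U') = {a, c, d, x}. Thus FOLLOW(R') = {a, c, d, x}.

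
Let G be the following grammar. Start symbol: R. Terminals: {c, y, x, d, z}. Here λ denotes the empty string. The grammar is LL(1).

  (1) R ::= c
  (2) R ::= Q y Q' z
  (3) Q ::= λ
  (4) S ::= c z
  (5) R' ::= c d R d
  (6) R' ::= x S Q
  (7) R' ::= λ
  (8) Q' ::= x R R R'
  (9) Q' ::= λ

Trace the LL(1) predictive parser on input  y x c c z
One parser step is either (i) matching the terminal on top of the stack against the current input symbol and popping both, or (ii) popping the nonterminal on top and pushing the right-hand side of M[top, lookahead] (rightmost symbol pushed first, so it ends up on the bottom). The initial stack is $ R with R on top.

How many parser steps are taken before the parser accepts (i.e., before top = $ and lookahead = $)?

      Stack         Input        Action
   1  $ R           y x c c z $  expand R ::= Q y Q' z
   2  $ z Q' y Q    y x c c z $  expand Q ::= λ
   3  $ z Q' y      y x c c z $  match y
   4  $ z Q'        x c c z $    expand Q' ::= x R R R'
   5  $ z R' R R x  x c c z $    match x
   6  $ z R' R R    c c z $      expand R ::= c
   7  $ z R' R c    c c z $      match c
   8  $ z R' R      c z $        expand R ::= c
   9  $ z R' c      c z $        match c
  10  $ z R'        z $          expand R' ::= λ
  11  $ z           z $          match z
Accept reached after 11 steps.

11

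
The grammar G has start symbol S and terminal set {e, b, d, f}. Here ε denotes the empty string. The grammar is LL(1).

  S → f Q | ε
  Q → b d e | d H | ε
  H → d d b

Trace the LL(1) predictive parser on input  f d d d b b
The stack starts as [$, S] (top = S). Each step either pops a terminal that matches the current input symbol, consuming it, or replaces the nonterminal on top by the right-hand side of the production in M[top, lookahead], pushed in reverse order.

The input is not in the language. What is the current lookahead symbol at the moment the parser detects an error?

b

step 1: stack=$ S  input=f d d d b b $  — expand S → f Q
step 2: stack=$ Q f  input=f d d d b b $  — match f
step 3: stack=$ Q  input=d d d b b $  — expand Q → d H
step 4: stack=$ H d  input=d d d b b $  — match d
step 5: stack=$ H  input=d d b b $  — expand H → d d b
step 6: stack=$ b d d  input=d d b b $  — match d
step 7: stack=$ b d  input=d b b $  — match d
step 8: stack=$ b  input=b b $  — match b
step 9: stack=$  input=b $  — error: stack empty but input remains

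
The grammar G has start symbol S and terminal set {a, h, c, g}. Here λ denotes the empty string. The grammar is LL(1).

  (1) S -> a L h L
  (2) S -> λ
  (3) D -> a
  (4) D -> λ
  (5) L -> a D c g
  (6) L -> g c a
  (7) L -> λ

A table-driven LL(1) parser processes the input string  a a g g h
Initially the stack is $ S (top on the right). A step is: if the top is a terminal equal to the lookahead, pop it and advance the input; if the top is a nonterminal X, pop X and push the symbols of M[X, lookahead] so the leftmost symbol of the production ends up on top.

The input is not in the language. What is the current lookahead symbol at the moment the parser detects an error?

step 1: stack=$ S  input=a a g g h $  — expand S -> a L h L
step 2: stack=$ L h L a  input=a a g g h $  — match a
step 3: stack=$ L h L  input=a g g h $  — expand L -> a D c g
step 4: stack=$ L h g c D a  input=a g g h $  — match a
step 5: stack=$ L h g c D  input=g g h $  — error: M[D, g] is empty

g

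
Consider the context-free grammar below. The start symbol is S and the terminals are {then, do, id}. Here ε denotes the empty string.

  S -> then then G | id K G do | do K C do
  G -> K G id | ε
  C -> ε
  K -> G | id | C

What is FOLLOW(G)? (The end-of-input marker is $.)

{$, do, id}

FIRST(S) = {do, id, then}
FIRST(C) = {ε}
FIRST(G) = {ε, id}  (via K G id)
FIRST(K) = {ε, id}  (via G, C)
FOLLOW(S) includes $ since S is the start symbol.
FOLLOW(S): S appears on no right-hand side. Thus FOLLOW(S) = {$}.
FOLLOW(K): in S->id K G do, K is followed by G do with FIRST {do, id}; in S->do K C do, K is followed by C do with FIRST {do}; in G->K G id, K is followed by G id with FIRST {id}. Thus FOLLOW(K) = {do, id}.
FOLLOW(G): in S->then then G, the suffix after G is empty, so FOLLOW(G) ⊇ FOLLOW(S) = {$}; in S->id K G do, G is followed by do with FIRST {do}; in G->K G id, G is followed by id with FIRST {id}; in K->G, the suffix after G is empty, so FOLLOW(G) ⊇ FOLLOW(K) = {do, id}. Thus FOLLOW(G) = {$, do, id}.
FOLLOW(C): in S->do K C do, C is followed by do with FIRST {do}; in K->C, the suffix after C is empty, so FOLLOW(C) ⊇ FOLLOW(K) = {do, id}. Thus FOLLOW(C) = {do, id}.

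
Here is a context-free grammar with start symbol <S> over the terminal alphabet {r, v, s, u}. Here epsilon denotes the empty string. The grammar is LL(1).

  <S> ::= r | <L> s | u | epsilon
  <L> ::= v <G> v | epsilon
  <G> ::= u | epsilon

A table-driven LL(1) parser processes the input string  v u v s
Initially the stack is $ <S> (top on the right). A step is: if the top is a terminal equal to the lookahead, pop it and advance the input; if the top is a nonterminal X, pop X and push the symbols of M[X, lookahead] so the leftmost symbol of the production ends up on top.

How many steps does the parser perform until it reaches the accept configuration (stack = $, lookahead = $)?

     Stack        Input      Action
  1  $ <S>        v u v s $  expand <S> ::= <L> s
  2  $ s <L>      v u v s $  expand <L> ::= v <G> v
  3  $ s v <G> v  v u v s $  match v
  4  $ s v <G>    u v s $    expand <G> ::= u
  5  $ s v u      u v s $    match u
  6  $ s v        v s $      match v
  7  $ s          s $        match s
Accept reached after 7 steps.

7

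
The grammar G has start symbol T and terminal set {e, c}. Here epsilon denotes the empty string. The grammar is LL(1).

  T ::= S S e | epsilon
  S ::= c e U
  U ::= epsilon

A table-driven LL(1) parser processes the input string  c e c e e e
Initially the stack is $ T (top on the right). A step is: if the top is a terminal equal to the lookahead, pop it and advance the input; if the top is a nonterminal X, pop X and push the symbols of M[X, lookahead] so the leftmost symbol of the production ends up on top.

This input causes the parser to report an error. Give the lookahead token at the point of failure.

step 1: stack=$ T  input=c e c e e e $  — expand T ::= S S e
step 2: stack=$ e S S  input=c e c e e e $  — expand S ::= c e U
step 3: stack=$ e S U e c  input=c e c e e e $  — match c
step 4: stack=$ e S U e  input=e c e e e $  — match e
step 5: stack=$ e S U  input=c e e e $  — expand U ::= epsilon
step 6: stack=$ e S  input=c e e e $  — expand S ::= c e U
step 7: stack=$ e U e c  input=c e e e $  — match c
step 8: stack=$ e U e  input=e e e $  — match e
step 9: stack=$ e U  input=e e $  — expand U ::= epsilon
step 10: stack=$ e  input=e e $  — match e
step 11: stack=$  input=e $  — error: stack empty but input remains

e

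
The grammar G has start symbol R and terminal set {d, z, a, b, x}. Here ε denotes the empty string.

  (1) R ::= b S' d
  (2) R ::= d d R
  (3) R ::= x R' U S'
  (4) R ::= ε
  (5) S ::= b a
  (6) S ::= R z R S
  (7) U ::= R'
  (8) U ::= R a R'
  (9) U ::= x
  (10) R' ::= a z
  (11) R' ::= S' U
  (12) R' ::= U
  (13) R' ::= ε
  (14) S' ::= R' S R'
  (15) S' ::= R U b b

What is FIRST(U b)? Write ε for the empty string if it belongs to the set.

{a, b, d, x, z}

FIRST(R) = {ε, b, d, x}
FIRST(S) = {b, d, x, z}  (via R z R S)
FIRST(U) = {ε, a, b, d, x, z}  (via R', R a R')
FIRST(R') = {ε, a, b, d, x, z}  (via S' U, U)
FIRST(S') = {a, b, d, x, z}  (via R' S R', R U b b)
FIRST(U b): take FIRST of each symbol in turn, carrying on past any symbol whose FIRST contains ε; result {a, b, d, x, z}.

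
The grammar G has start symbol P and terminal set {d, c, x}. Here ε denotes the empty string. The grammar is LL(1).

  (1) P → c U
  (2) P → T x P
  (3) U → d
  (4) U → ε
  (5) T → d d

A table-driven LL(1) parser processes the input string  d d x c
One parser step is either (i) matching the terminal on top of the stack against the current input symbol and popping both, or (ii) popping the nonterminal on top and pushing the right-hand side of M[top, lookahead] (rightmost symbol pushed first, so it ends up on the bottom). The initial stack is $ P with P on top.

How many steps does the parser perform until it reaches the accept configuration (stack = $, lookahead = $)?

8

step 1: stack=$ P  input=d d x c $  — expand P → T x P
step 2: stack=$ P x T  input=d d x c $  — expand T → d d
step 3: stack=$ P x d d  input=d d x c $  — match d
step 4: stack=$ P x d  input=d x c $  — match d
step 5: stack=$ P x  input=x c $  — match x
step 6: stack=$ P  input=c $  — expand P → c U
step 7: stack=$ U c  input=c $  — match c
step 8: stack=$ U  input=$  — expand U → ε
Accept reached after 8 steps.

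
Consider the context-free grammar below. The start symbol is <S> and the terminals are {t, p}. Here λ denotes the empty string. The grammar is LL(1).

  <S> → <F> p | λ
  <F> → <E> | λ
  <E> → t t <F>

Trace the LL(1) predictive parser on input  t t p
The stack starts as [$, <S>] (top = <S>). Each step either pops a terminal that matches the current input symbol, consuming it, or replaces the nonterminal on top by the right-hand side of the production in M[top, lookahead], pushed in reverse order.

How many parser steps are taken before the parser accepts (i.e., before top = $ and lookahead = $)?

step 1: stack=$ <S>  input=t t p $  — expand <S> → <F> p
step 2: stack=$ p <F>  input=t t p $  — expand <F> → <E>
step 3: stack=$ p <E>  input=t t p $  — expand <E> → t t <F>
step 4: stack=$ p <F> t t  input=t t p $  — match t
step 5: stack=$ p <F> t  input=t p $  — match t
step 6: stack=$ p <F>  input=p $  — expand <F> → λ
step 7: stack=$ p  input=p $  — match p
Accept reached after 7 steps.

7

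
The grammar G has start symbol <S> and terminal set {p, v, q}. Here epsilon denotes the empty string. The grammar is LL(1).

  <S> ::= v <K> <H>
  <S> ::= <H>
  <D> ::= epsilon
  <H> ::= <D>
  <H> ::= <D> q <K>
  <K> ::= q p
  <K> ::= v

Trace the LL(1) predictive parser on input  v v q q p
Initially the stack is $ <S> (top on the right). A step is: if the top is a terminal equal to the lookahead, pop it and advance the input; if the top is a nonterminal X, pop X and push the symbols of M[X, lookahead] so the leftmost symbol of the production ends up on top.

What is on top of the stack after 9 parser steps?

p

     Stack        Input        Action
  1  $ <S>        v v q q p $  expand <S> ::= v <K> <H>
  2  $ <H> <K> v  v v q q p $  match v
  3  $ <H> <K>    v q q p $    expand <K> ::= v
  4  $ <H> v      v q q p $    match v
  5  $ <H>        q q p $      expand <H> ::= <D> q <K>
  6  $ <K> q <D>  q q p $      expand <D> ::= epsilon
  7  $ <K> q      q q p $      match q
  8  $ <K>        q p $        expand <K> ::= q p
  9  $ p q        q p $        match q
Stack after step 9: $ p (top = p).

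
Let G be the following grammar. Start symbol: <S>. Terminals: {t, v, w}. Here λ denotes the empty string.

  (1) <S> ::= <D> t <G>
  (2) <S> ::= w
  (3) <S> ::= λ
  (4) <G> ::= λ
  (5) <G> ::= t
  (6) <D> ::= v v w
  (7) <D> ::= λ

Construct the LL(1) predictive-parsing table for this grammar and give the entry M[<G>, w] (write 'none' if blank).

FIRST(<G>): from <G>::=λ we get {λ}; from <G>::=t we get {t}. So FIRST(<G>) = {λ, t}.
FIRST(<D>): from <D>::=v v w we get {v}; from <D>::=λ we get {λ}. So FIRST(<D>) = {λ, v}.
FIRST(<S>): from <S>::=<D> t <G> we get {t, v}; from <S>::=w we get {w}; from <S>::=λ we get {λ}. So FIRST(<S>) = {λ, t, v, w}.
FOLLOW(<S>) includes $ since <S> is the start symbol.
FOLLOW(<S>): <S> appears on no right-hand side. Thus FOLLOW(<S>) = {$}.
FOLLOW(<G>): in <S>::=<D> t <G>, the suffix after <G> is empty, so FOLLOW(<G>) ⊇ FOLLOW(<S>) = {$}. Thus FOLLOW(<G>) = {$}.
For <G> ::= λ: FIRST(λ) = {λ}, so it goes in M[<G>, t] for t ∈ {}; since λ ∈ FIRST, also for every t ∈ FOLLOW(<G>) = {$}.
For <G> ::= t: FIRST(t) = {t}, so it goes in M[<G>, t] for t ∈ {t}.
None of these place a production in M[<G>, w].

none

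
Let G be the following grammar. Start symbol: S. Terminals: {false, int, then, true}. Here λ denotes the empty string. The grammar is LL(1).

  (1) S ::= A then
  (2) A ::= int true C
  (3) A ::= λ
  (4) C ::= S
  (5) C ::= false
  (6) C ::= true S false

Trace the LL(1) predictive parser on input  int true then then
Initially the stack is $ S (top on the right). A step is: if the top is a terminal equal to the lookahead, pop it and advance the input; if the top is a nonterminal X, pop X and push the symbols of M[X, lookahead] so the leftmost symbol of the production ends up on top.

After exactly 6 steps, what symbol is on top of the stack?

     Stack              Input                 Action
  1  $ S                int true then then $  expand S ::= A then
  2  $ then A           int true then then $  expand A ::= int true C
  3  $ then C true int  int true then then $  match int
  4  $ then C true      true then then $      match true
  5  $ then C           then then $           expand C ::= S
  6  $ then S           then then $           expand S ::= A then
Stack after step 6: $ then then A (top = A).

A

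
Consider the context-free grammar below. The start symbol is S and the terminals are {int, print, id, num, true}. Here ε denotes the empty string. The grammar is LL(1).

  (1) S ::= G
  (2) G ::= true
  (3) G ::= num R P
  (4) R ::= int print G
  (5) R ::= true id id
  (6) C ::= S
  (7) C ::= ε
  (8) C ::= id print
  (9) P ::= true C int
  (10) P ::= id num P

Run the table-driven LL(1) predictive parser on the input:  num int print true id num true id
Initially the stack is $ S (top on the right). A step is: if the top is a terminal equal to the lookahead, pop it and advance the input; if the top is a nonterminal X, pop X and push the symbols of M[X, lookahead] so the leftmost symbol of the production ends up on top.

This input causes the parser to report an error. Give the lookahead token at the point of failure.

$

      Stack            Input                                Action
   1  $ S              num int print true id num true id $  expand S ::= G
   2  $ G              num int print true id num true id $  expand G ::= num R P
   3  $ P R num        num int print true id num true id $  match num
   4  $ P R            int print true id num true id $      expand R ::= int print G
   5  $ P G print int  int print true id num true id $      match int
   6  $ P G print      print true id num true id $          match print
   7  $ P G            true id num true id $                expand G ::= true
   8  $ P true         true id num true id $                match true
   9  $ P              id num true id $                     expand P ::= id num P
  10  $ P num id       id num true id $                     match id
  11  $ P num          num true id $                        match num
  12  $ P              true id $                            expand P ::= true C int
  13  $ int C true     true id $                            match true
  14  $ int C          id $                                 expand C ::= id print
  15  $ int print id   id $                                 match id
  16  $ int print      $                                    error: top is terminal print but lookahead is $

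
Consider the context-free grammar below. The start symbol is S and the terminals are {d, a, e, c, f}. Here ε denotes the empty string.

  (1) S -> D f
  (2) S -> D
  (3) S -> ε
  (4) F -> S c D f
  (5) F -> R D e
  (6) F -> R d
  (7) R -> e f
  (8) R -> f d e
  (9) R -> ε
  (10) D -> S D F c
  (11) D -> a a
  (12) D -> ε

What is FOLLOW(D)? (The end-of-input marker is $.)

FIRST(R) = {ε, e, f}
FIRST(S) = {ε, a, c, d, e, f}  (via D f, D)
FIRST(F) = {a, c, d, e, f}  (via S c D f, R D e, R d)
FIRST(D) = {ε, a, c, d, e, f}  (via S D F c)
FOLLOW(S) includes $ since S is the start symbol.
FOLLOW(S): in F->S c D f, S is followed by c D f with FIRST {c}; in D->S D F c, S is followed by D F c with FIRST {a, c, d, e, f}. Thus FOLLOW(S) = {$, a, c, d, e, f}.
FOLLOW(F): in D->S D F c, F is followed by c with FIRST {c}. Thus FOLLOW(F) = {c}.
FOLLOW(R): in F->R D e, R is followed by D e with FIRST {a, c, d, e, f}; in F->R d, R is followed by d with FIRST {d}. Thus FOLLOW(R) = {a, c, d, e, f}.
FOLLOW(D): in S->D f, D is followed by f with FIRST {f}; in S->D, the suffix after D is empty, so FOLLOW(D) ⊇ FOLLOW(S) = {$, a, c, d, e, f}; in F->S c D f, D is followed by f with FIRST {f}; in F->R D e, D is followed by e with FIRST {e}; in D->S D F c, D is followed by F c with FIRST {a, c, d, e, f}. Thus FOLLOW(D) = {$, a, c, d, e, f}.

{$, a, c, d, e, f}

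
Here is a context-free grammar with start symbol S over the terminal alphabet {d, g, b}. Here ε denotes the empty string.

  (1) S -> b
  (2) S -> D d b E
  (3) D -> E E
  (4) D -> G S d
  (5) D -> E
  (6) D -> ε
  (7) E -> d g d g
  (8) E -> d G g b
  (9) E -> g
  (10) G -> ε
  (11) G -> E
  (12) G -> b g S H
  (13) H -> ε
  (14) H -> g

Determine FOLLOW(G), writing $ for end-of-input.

FIRST(E): from E->d g d g we get {d}; from E->d G g b we get {d}; from E->g we get {g}. So FIRST(E) = {d, g}.
FIRST(H): from H->ε we get {ε}; from H->g we get {g}. So FIRST(H) = {ε, g}.
FIRST(G): from G->ε we get {ε}; from G->E we get {d, g}; from G->b g S H we get {b}. So FIRST(G) = {ε, b, d, g}.
FIRST(S): from S->b we get {b}; from S->D d b E we get {b, d, g}. So FIRST(S) = {b, d, g}.
FIRST(D): from D->E E we get {d, g}; from D->G S d we get {b, d, g}; from D->E we get {d, g}; from D->ε we get {ε}. So FIRST(D) = {ε, b, d, g}.
FOLLOW(S) includes $ since S is the start symbol.
FOLLOW(D): in S->D d b E, D is followed by d b E with FIRST {d}. Thus FOLLOW(D) = {d}.
FOLLOW(G): in D->G S d, G is followed by S d with FIRST {b, d, g}; in E->d G g b, G is followed by g b with FIRST {g}. Thus FOLLOW(G) = {b, d, g}.
FOLLOW(S): in D->G S d, S is followed by d with FIRST {d}; in G->b g S H, S is followed by H with FIRST {ε, g}; in G->b g S H, the suffix after S is nullable, so FOLLOW(S) ⊇ FOLLOW(G) = {b, d, g}. Thus FOLLOW(S) = {$, b, d, g}.
FOLLOW(E): in S->D d b E, the suffix after E is empty, so FOLLOW(E) ⊇ FOLLOW(S) = {$, b, d, g}; in D->E E (occurrence 1), E is followed by E with FIRST {d, g}; in D->E E (occurrence 2), the suffix after E is empty, so FOLLOW(E) ⊇ FOLLOW(D) = {d}; in D->E, the suffix after E is empty, so FOLLOW(E) ⊇ FOLLOW(D) = {d}; in G->E, the suffix after E is empty, so FOLLOW(E) ⊇ FOLLOW(G) = {b, d, g}. Thus FOLLOW(E) = {$, b, d, g}.
FOLLOW(H): in G->b g S H, the suffix after H is empty, so FOLLOW(H) ⊇ FOLLOW(G) = {b, d, g}. Thus FOLLOW(H) = {b, d, g}.

{b, d, g}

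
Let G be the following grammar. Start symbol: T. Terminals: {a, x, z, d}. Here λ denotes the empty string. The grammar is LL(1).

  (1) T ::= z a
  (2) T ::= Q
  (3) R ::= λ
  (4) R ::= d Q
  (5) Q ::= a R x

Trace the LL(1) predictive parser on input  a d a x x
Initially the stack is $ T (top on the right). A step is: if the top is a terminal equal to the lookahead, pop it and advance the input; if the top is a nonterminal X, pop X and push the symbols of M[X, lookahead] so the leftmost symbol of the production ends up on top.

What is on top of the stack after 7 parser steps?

R

step 1: stack=$ T  input=a d a x x $  — expand T ::= Q
step 2: stack=$ Q  input=a d a x x $  — expand Q ::= a R x
step 3: stack=$ x R a  input=a d a x x $  — match a
step 4: stack=$ x R  input=d a x x $  — expand R ::= d Q
step 5: stack=$ x Q d  input=d a x x $  — match d
step 6: stack=$ x Q  input=a x x $  — expand Q ::= a R x
step 7: stack=$ x x R a  input=a x x $  — match a
Stack after step 7: $ x x R (top = R).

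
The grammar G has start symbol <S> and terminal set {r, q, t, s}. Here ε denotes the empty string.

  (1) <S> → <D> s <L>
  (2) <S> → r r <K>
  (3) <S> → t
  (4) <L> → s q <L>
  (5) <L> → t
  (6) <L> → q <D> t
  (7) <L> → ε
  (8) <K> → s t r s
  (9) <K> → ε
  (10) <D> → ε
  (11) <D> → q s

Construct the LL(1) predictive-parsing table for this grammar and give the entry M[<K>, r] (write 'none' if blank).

FIRST(<L>) = {ε, q, s, t}
FIRST(<K>) = {ε, s}
FIRST(<D>) = {ε, q}
FIRST(<S>) = {q, r, s, t}  (via <D> s <L>)
FOLLOW(<S>) includes $ since <S> is the start symbol.
FOLLOW(<S>): <S> appears on no right-hand side. Thus FOLLOW(<S>) = {$}.
FOLLOW(<K>): in <S>→r r <K>, the suffix after <K> is empty, so FOLLOW(<K>) ⊇ FOLLOW(<S>) = {$}. Thus FOLLOW(<K>) = {$}.
For <K> → s t r s: FIRST(s t r s) = {s}, so it goes in M[<K>, t] for t ∈ {s}.
For <K> → ε: FIRST(ε) = {ε}, so it goes in M[<K>, t] for t ∈ {}; since ε ∈ FIRST, also for every t ∈ FOLLOW(<K>) = {$}.
None of these place a production in M[<K>, r].

none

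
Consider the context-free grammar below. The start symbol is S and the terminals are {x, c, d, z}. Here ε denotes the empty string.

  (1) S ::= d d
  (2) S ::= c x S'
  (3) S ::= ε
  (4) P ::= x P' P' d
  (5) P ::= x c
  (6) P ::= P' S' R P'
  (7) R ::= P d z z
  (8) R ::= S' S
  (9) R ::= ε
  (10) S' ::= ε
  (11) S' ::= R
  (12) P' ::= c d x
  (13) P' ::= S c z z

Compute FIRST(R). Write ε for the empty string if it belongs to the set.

FIRST(S) = {ε, c, d}
FIRST(P') = {c, d}  (via S c z z)
FIRST(P) = {c, d, x}  (via P' S' R P')
FIRST(R) = {ε, c, d, x}  (via P d z z, S' S)
FIRST(S') = {ε, c, d, x}  (via R)

{ε, c, d, x}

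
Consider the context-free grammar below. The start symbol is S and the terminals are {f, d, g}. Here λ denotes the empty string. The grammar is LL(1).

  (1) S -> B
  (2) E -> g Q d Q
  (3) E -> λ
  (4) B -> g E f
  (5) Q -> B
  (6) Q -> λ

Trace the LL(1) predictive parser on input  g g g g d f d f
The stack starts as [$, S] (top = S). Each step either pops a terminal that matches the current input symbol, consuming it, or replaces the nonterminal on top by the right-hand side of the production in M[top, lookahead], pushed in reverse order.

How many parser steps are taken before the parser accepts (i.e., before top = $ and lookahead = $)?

step 1: stack=$ S  input=g g g g d f d f $  — expand S -> B
step 2: stack=$ B  input=g g g g d f d f $  — expand B -> g E f
step 3: stack=$ f E g  input=g g g g d f d f $  — match g
step 4: stack=$ f E  input=g g g d f d f $  — expand E -> g Q d Q
step 5: stack=$ f Q d Q g  input=g g g d f d f $  — match g
step 6: stack=$ f Q d Q  input=g g d f d f $  — expand Q -> B
step 7: stack=$ f Q d B  input=g g d f d f $  — expand B -> g E f
step 8: stack=$ f Q d f E g  input=g g d f d f $  — match g
step 9: stack=$ f Q d f E  input=g d f d f $  — expand E -> g Q d Q
step 10: stack=$ f Q d f Q d Q g  input=g d f d f $  — match g
step 11: stack=$ f Q d f Q d Q  input=d f d f $  — expand Q -> λ
step 12: stack=$ f Q d f Q d  input=d f d f $  — match d
step 13: stack=$ f Q d f Q  input=f d f $  — expand Q -> λ
step 14: stack=$ f Q d f  input=f d f $  — match f
step 15: stack=$ f Q d  input=d f $  — match d
step 16: stack=$ f Q  input=f $  — expand Q -> λ
step 17: stack=$ f  input=f $  — match f
Accept reached after 17 steps.

17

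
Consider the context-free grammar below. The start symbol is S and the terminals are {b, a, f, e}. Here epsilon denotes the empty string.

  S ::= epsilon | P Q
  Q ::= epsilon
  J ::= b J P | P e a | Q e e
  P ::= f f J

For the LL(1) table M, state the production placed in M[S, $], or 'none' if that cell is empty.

FIRST(Q): from Q::=epsilon we get {epsilon}. So FIRST(Q) = {epsilon}.
FIRST(P): from P::=f f J we get {f}. So FIRST(P) = {f}.
FIRST(S): from S::=epsilon we get {epsilon}; from S::=P Q we get {f}. So FIRST(S) = {epsilon, f}.
FIRST(J): from J::=b J P we get {b}; from J::=P e a we get {f}; from J::=Q e e we get {e}. So FIRST(J) = {b, e, f}.
FOLLOW(S) includes $ since S is the start symbol.
FOLLOW(S): S appears on no right-hand side. Thus FOLLOW(S) = {$}.
For S ::= epsilon: FIRST(epsilon) = {epsilon}, so it goes in M[S, t] for t ∈ {}; since epsilon ∈ FIRST, also for every t ∈ FOLLOW(S) = {$}.
For S ::= P Q: FIRST(P Q) = {f}, so it goes in M[S, t] for t ∈ {f}.

S ::= epsilon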